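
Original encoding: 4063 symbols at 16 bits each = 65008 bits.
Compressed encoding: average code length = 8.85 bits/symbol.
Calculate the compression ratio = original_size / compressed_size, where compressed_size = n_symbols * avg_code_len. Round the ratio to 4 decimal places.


original_size = n_symbols * orig_bits = 4063 * 16 = 65008 bits
compressed_size = n_symbols * avg_code_len = 4063 * 8.85 = 35957.55 bits
ratio = original_size / compressed_size = 65008 / 35957.55 = 1.8079

Compression ratio = 1.8079


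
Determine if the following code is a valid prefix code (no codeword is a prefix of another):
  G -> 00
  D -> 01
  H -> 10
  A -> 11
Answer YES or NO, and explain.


Checking each pair (does one codeword prefix another?):
  G='00' vs D='01': no prefix
  G='00' vs H='10': no prefix
  G='00' vs A='11': no prefix
  D='01' vs G='00': no prefix
  D='01' vs H='10': no prefix
  D='01' vs A='11': no prefix
  H='10' vs G='00': no prefix
  H='10' vs D='01': no prefix
  H='10' vs A='11': no prefix
  A='11' vs G='00': no prefix
  A='11' vs D='01': no prefix
  A='11' vs H='10': no prefix
No violation found over all pairs.

YES -- this is a valid prefix code. No codeword is a prefix of any other codeword.


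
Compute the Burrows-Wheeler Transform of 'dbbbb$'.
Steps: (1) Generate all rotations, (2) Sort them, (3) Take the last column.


Rotations (sorted):
  0: $dbbbb -> last char: b
  1: b$dbbb -> last char: b
  2: bb$dbb -> last char: b
  3: bbb$db -> last char: b
  4: bbbb$d -> last char: d
  5: dbbbb$ -> last char: $


BWT = bbbbd$


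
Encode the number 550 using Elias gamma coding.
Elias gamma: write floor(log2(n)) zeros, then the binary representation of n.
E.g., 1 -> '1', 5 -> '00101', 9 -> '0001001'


num_bits = floor(log2(550)) + 1 = 10
leading_zeros = num_bits - 1 = 9
binary(550) = 1000100110

Elias gamma(550) = '000000000' + '1000100110' = 0000000001000100110 (19 bits)


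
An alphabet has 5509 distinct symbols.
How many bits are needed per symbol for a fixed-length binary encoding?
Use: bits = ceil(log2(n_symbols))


log2(5509) = 12.4276
Bracket: 2^12 = 4096 < 5509 <= 2^13 = 8192
So ceil(log2(5509)) = 13

bits = ceil(log2(5509)) = ceil(12.4276) = 13 bits


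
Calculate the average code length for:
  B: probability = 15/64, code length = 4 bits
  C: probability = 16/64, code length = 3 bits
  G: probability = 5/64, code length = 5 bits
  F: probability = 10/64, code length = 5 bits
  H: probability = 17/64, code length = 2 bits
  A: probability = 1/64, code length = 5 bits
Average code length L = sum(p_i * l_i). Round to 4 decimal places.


Weighted contributions p_i * l_i:
  B: (15/64) * 4 = 60/64
  C: (16/64) * 3 = 48/64
  G: (5/64) * 5 = 25/64
  F: (10/64) * 5 = 50/64
  H: (17/64) * 2 = 34/64
  A: (1/64) * 5 = 5/64
Sum = (60 + 48 + 25 + 50 + 34 + 5)/64 = 222/64

L = 222/64 = 3.4688 bits/symbol


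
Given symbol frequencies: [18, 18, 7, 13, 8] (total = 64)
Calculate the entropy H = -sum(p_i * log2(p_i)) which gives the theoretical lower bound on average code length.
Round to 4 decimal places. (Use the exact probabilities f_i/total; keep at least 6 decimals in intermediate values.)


Per-symbol terms -p_i * log2(p_i) with p_i = f_i/64:
  p = 18/64 = 0.281250: log2(p) = -1.830075, -p*log2(p) = 0.514709
  p = 18/64 = 0.281250: log2(p) = -1.830075, -p*log2(p) = 0.514709
  p = 7/64 = 0.109375: log2(p) = -3.192645, -p*log2(p) = 0.349196
  p = 13/64 = 0.203125: log2(p) = -2.299560, -p*log2(p) = 0.467098
  p = 8/64 = 0.125000: log2(p) = -3.000000, -p*log2(p) = 0.375000
H = 0.514709 + 0.514709 + 0.349196 + 0.467098 + 0.375000 = 2.220712

H = 2.2207 bits/symbol


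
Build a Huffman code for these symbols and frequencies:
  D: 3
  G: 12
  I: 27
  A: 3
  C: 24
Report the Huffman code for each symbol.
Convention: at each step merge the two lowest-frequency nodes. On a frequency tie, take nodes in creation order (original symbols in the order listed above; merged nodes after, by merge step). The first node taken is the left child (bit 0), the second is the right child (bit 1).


Huffman tree construction:
Step 1: Merge D(3) + A(3) = 6
Step 2: Merge (D+A)(6) + G(12) = 18
Step 3: Merge ((D+A)+G)(18) + C(24) = 42
Step 4: Merge I(27) + (((D+A)+G)+C)(42) = 69
Read each symbol's code off the tree from the root (left child = 0, right child = 1).

Codes:
  D: 1000 (length 4)
  G: 101 (length 3)
  I: 0 (length 1)
  A: 1001 (length 4)
  C: 11 (length 2)
Average code length: 135/69 = 1.9565 bits/symbol


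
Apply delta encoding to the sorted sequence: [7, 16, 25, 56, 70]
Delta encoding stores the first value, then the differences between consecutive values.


First value: 7
Deltas:
  16 - 7 = 9
  25 - 16 = 9
  56 - 25 = 31
  70 - 56 = 14


Delta encoded: [7, 9, 9, 31, 14]


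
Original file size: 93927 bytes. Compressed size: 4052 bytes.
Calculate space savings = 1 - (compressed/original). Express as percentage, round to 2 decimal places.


ratio = compressed/original = 4052/93927 = 0.04314
savings = 1 - ratio = 1 - 0.04314 = 0.95686
as a percentage: 0.95686 * 100 = 95.69%

Space savings = 1 - 4052/93927 = 95.69%


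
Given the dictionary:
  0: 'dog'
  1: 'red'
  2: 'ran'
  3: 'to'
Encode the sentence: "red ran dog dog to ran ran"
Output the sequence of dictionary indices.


Look up each word in the dictionary:
  'red' -> 1
  'ran' -> 2
  'dog' -> 0
  'dog' -> 0
  'to' -> 3
  'ran' -> 2
  'ran' -> 2

Encoded: [1, 2, 0, 0, 3, 2, 2]


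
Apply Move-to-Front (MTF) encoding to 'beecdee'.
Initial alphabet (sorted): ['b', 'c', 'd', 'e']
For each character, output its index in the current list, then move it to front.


MTF encoding:
'b': index 0 in ['b', 'c', 'd', 'e'] -> ['b', 'c', 'd', 'e']
'e': index 3 in ['b', 'c', 'd', 'e'] -> ['e', 'b', 'c', 'd']
'e': index 0 in ['e', 'b', 'c', 'd'] -> ['e', 'b', 'c', 'd']
'c': index 2 in ['e', 'b', 'c', 'd'] -> ['c', 'e', 'b', 'd']
'd': index 3 in ['c', 'e', 'b', 'd'] -> ['d', 'c', 'e', 'b']
'e': index 2 in ['d', 'c', 'e', 'b'] -> ['e', 'd', 'c', 'b']
'e': index 0 in ['e', 'd', 'c', 'b'] -> ['e', 'd', 'c', 'b']


Output: [0, 3, 0, 2, 3, 2, 0]


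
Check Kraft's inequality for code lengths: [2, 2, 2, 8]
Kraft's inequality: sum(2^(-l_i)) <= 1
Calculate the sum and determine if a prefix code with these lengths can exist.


Sum = 2^(-2) + 2^(-2) + 2^(-2) + 2^(-8)
    = 0.25 + 0.25 + 0.25 + 0.00390625
    = 193/256 = 0.75390625
Since 0.75390625 <= 1, Kraft's inequality IS satisfied.
A prefix code with these lengths CAN exist.

Kraft sum = 0.75390625. Satisfied.


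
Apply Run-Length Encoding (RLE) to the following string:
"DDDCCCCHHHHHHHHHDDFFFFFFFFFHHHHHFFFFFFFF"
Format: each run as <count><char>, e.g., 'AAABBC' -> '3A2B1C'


Scanning runs left to right:
  i=0: run of 'D' x 3 -> '3D'
  i=3: run of 'C' x 4 -> '4C'
  i=7: run of 'H' x 9 -> '9H'
  i=16: run of 'D' x 2 -> '2D'
  i=18: run of 'F' x 9 -> '9F'
  i=27: run of 'H' x 5 -> '5H'
  i=32: run of 'F' x 8 -> '8F'

RLE = 3D4C9H2D9F5H8F


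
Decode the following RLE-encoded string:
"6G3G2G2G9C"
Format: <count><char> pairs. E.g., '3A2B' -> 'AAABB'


Expanding each <count><char> pair:
  6G -> 'GGGGGG'
  3G -> 'GGG'
  2G -> 'GG'
  2G -> 'GG'
  9C -> 'CCCCCCCCC'

Decoded = GGGGGGGGGGGGGCCCCCCCCC


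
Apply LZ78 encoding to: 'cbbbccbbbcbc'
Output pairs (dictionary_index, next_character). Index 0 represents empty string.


LZ78 encoding steps:
Dictionary: {0: ''}
Step 1: w='' (idx 0), next='c' -> output (0, 'c'), add 'c' as idx 1
Step 2: w='' (idx 0), next='b' -> output (0, 'b'), add 'b' as idx 2
Step 3: w='b' (idx 2), next='b' -> output (2, 'b'), add 'bb' as idx 3
Step 4: w='c' (idx 1), next='c' -> output (1, 'c'), add 'cc' as idx 4
Step 5: w='bb' (idx 3), next='b' -> output (3, 'b'), add 'bbb' as idx 5
Step 6: w='c' (idx 1), next='b' -> output (1, 'b'), add 'cb' as idx 6
Step 7: w='c' (idx 1), end of input -> output (1, '')


Encoded: [(0, 'c'), (0, 'b'), (2, 'b'), (1, 'c'), (3, 'b'), (1, 'b'), (1, '')]


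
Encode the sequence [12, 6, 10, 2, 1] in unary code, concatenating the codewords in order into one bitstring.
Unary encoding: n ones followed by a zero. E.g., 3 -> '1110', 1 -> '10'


Encode each number as n ones followed by a terminating 0:
  12 -> 1111111111110 (13 bits)
  6 -> 1111110 (7 bits)
  10 -> 11111111110 (11 bits)
  2 -> 110 (3 bits)
  1 -> 10 (2 bits)
Total length = 13 + 7 + 11 + 3 + 2 = 36 bits.

Unary([12, 6, 10, 2, 1]) = 111111111111011111101111111111011010 (36 bits)


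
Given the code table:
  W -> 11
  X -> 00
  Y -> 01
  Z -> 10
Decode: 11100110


Decoding:
11 -> W
10 -> Z
01 -> Y
10 -> Z


Result: WZYZ


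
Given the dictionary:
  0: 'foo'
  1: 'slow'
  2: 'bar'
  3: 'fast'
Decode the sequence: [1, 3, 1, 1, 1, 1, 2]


Look up each index in the dictionary:
  1 -> 'slow'
  3 -> 'fast'
  1 -> 'slow'
  1 -> 'slow'
  1 -> 'slow'
  1 -> 'slow'
  2 -> 'bar'

Decoded: "slow fast slow slow slow slow bar"


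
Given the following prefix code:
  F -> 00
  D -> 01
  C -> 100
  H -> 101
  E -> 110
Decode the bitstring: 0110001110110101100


Decoding step by step:
Bits 01 -> D
Bits 100 -> C
Bits 01 -> D
Bits 110 -> E
Bits 110 -> E
Bits 101 -> H
Bits 100 -> C


Decoded message: DCDEEHC


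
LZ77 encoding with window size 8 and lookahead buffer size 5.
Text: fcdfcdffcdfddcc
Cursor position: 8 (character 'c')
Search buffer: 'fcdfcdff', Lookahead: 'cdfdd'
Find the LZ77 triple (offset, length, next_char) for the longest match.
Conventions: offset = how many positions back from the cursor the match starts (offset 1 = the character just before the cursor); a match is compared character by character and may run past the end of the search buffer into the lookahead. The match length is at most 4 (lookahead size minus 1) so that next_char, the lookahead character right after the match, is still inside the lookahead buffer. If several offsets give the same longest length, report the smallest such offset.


Try each offset into the search buffer:
  offset=1 (pos 7, char 'f'): match length 0
  offset=2 (pos 6, char 'f'): match length 0
  offset=3 (pos 5, char 'd'): match length 0
  offset=4 (pos 4, char 'c'): match length 3
  offset=5 (pos 3, char 'f'): match length 0
  offset=6 (pos 2, char 'd'): match length 0
  offset=7 (pos 1, char 'c'): match length 3
  offset=8 (pos 0, char 'f'): match length 0
Longest match has length 3, found at offsets 4, 7; take the smallest, offset 4.
next_char = character at position 8 + 3 = 11 -> 'd'

Best match: offset=4, length=3 (matching 'cdf' starting at position 4)
LZ77 triple: (4, 3, 'd')


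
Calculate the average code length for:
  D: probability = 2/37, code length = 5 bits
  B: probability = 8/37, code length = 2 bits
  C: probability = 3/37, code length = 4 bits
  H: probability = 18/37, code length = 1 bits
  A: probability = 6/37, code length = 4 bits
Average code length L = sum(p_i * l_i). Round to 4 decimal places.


Weighted contributions p_i * l_i:
  D: (2/37) * 5 = 10/37
  B: (8/37) * 2 = 16/37
  C: (3/37) * 4 = 12/37
  H: (18/37) * 1 = 18/37
  A: (6/37) * 4 = 24/37
Sum = (10 + 16 + 12 + 18 + 24)/37 = 80/37

L = 80/37 = 2.1622 bits/symbol


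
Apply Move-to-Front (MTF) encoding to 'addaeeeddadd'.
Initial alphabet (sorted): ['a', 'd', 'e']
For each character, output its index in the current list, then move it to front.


MTF encoding:
'a': index 0 in ['a', 'd', 'e'] -> ['a', 'd', 'e']
'd': index 1 in ['a', 'd', 'e'] -> ['d', 'a', 'e']
'd': index 0 in ['d', 'a', 'e'] -> ['d', 'a', 'e']
'a': index 1 in ['d', 'a', 'e'] -> ['a', 'd', 'e']
'e': index 2 in ['a', 'd', 'e'] -> ['e', 'a', 'd']
'e': index 0 in ['e', 'a', 'd'] -> ['e', 'a', 'd']
'e': index 0 in ['e', 'a', 'd'] -> ['e', 'a', 'd']
'd': index 2 in ['e', 'a', 'd'] -> ['d', 'e', 'a']
'd': index 0 in ['d', 'e', 'a'] -> ['d', 'e', 'a']
'a': index 2 in ['d', 'e', 'a'] -> ['a', 'd', 'e']
'd': index 1 in ['a', 'd', 'e'] -> ['d', 'a', 'e']
'd': index 0 in ['d', 'a', 'e'] -> ['d', 'a', 'e']


Output: [0, 1, 0, 1, 2, 0, 0, 2, 0, 2, 1, 0]


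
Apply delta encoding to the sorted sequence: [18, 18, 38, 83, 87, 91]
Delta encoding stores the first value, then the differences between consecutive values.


First value: 18
Deltas:
  18 - 18 = 0
  38 - 18 = 20
  83 - 38 = 45
  87 - 83 = 4
  91 - 87 = 4


Delta encoded: [18, 0, 20, 45, 4, 4]


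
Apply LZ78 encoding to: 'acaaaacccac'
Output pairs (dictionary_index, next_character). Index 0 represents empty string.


LZ78 encoding steps:
Dictionary: {0: ''}
Step 1: w='' (idx 0), next='a' -> output (0, 'a'), add 'a' as idx 1
Step 2: w='' (idx 0), next='c' -> output (0, 'c'), add 'c' as idx 2
Step 3: w='a' (idx 1), next='a' -> output (1, 'a'), add 'aa' as idx 3
Step 4: w='aa' (idx 3), next='c' -> output (3, 'c'), add 'aac' as idx 4
Step 5: w='c' (idx 2), next='c' -> output (2, 'c'), add 'cc' as idx 5
Step 6: w='a' (idx 1), next='c' -> output (1, 'c'), add 'ac' as idx 6


Encoded: [(0, 'a'), (0, 'c'), (1, 'a'), (3, 'c'), (2, 'c'), (1, 'c')]


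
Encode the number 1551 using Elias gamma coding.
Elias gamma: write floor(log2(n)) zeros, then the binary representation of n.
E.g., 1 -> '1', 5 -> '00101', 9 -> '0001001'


num_bits = floor(log2(1551)) + 1 = 11
leading_zeros = num_bits - 1 = 10
binary(1551) = 11000001111

Elias gamma(1551) = '0000000000' + '11000001111' = 000000000011000001111 (21 bits)


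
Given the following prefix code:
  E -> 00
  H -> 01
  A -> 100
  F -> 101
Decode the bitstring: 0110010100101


Decoding step by step:
Bits 01 -> H
Bits 100 -> A
Bits 101 -> F
Bits 00 -> E
Bits 101 -> F


Decoded message: HAFEF


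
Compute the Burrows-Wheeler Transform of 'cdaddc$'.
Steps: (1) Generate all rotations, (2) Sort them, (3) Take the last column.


Rotations (sorted):
  0: $cdaddc -> last char: c
  1: addc$cd -> last char: d
  2: c$cdadd -> last char: d
  3: cdaddc$ -> last char: $
  4: daddc$c -> last char: c
  5: dc$cdad -> last char: d
  6: ddc$cda -> last char: a


BWT = cdd$cda


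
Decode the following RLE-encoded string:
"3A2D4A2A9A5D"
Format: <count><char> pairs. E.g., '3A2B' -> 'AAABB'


Expanding each <count><char> pair:
  3A -> 'AAA'
  2D -> 'DD'
  4A -> 'AAAA'
  2A -> 'AA'
  9A -> 'AAAAAAAAA'
  5D -> 'DDDDD'

Decoded = AAADDAAAAAAAAAAAAAAADDDDD


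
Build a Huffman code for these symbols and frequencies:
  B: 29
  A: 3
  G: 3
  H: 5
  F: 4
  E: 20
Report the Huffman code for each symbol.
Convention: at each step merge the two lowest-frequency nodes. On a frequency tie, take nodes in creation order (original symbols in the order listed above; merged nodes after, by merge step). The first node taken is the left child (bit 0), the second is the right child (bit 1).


Huffman tree construction:
Step 1: Merge A(3) + G(3) = 6
Step 2: Merge F(4) + H(5) = 9
Step 3: Merge (A+G)(6) + (F+H)(9) = 15
Step 4: Merge ((A+G)+(F+H))(15) + E(20) = 35
Step 5: Merge B(29) + (((A+G)+(F+H))+E)(35) = 64
Read each symbol's code off the tree from the root (left child = 0, right child = 1).

Codes:
  B: 0 (length 1)
  A: 1000 (length 4)
  G: 1001 (length 4)
  H: 1011 (length 4)
  F: 1010 (length 4)
  E: 11 (length 2)
Average code length: 129/64 = 2.0156 bits/symbol


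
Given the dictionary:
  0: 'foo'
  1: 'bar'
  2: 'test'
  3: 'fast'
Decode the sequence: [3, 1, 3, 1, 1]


Look up each index in the dictionary:
  3 -> 'fast'
  1 -> 'bar'
  3 -> 'fast'
  1 -> 'bar'
  1 -> 'bar'

Decoded: "fast bar fast bar bar"


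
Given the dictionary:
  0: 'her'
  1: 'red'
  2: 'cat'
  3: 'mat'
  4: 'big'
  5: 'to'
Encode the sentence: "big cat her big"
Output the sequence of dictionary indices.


Look up each word in the dictionary:
  'big' -> 4
  'cat' -> 2
  'her' -> 0
  'big' -> 4

Encoded: [4, 2, 0, 4]


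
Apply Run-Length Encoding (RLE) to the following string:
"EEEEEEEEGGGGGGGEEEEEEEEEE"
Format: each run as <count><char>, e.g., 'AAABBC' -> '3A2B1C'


Scanning runs left to right:
  i=0: run of 'E' x 8 -> '8E'
  i=8: run of 'G' x 7 -> '7G'
  i=15: run of 'E' x 10 -> '10E'

RLE = 8E7G10E


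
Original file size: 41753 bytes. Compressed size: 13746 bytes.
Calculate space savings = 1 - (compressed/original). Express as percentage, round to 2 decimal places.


ratio = compressed/original = 13746/41753 = 0.329222
savings = 1 - ratio = 1 - 0.329222 = 0.670778
as a percentage: 0.670778 * 100 = 67.08%

Space savings = 1 - 13746/41753 = 67.08%


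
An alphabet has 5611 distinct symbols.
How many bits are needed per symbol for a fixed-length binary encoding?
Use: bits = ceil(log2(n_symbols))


log2(5611) = 12.454
Bracket: 2^12 = 4096 < 5611 <= 2^13 = 8192
So ceil(log2(5611)) = 13

bits = ceil(log2(5611)) = ceil(12.454) = 13 bits


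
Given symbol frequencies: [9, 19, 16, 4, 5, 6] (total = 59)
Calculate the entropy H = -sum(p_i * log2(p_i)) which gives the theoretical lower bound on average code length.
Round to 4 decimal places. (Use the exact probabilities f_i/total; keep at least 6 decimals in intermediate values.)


Per-symbol terms -p_i * log2(p_i) with p_i = f_i/59:
  p = 9/59 = 0.152542: log2(p) = -2.712718, -p*log2(p) = 0.413804
  p = 19/59 = 0.322034: log2(p) = -1.634716, -p*log2(p) = 0.526434
  p = 16/59 = 0.271186: log2(p) = -1.882643, -p*log2(p) = 0.510547
  p = 4/59 = 0.067797: log2(p) = -3.882643, -p*log2(p) = 0.263230
  p = 5/59 = 0.084746: log2(p) = -3.560715, -p*log2(p) = 0.301756
  p = 6/59 = 0.101695: log2(p) = -3.297681, -p*log2(p) = 0.335357
H = 0.413804 + 0.526434 + 0.510547 + 0.263230 + 0.301756 + 0.335357 = 2.351128

H = 2.3511 bits/symbol


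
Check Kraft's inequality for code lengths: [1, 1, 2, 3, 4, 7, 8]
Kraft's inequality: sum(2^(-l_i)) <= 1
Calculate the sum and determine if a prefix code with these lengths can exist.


Sum = 2^(-1) + 2^(-1) + 2^(-2) + 2^(-3) + 2^(-4) + 2^(-7) + 2^(-8)
    = 0.5 + 0.5 + 0.25 + 0.125 + 0.0625 + 0.0078125 + 0.00390625
    = 371/256 = 1.44921875
Since 1.44921875 > 1, Kraft's inequality is NOT satisfied.
A prefix code with these lengths CANNOT exist.

Kraft sum = 1.44921875. Not satisfied.


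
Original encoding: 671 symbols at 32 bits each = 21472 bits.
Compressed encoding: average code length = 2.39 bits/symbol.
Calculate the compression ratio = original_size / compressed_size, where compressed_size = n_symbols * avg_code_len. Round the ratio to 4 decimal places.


original_size = n_symbols * orig_bits = 671 * 32 = 21472 bits
compressed_size = n_symbols * avg_code_len = 671 * 2.39 = 1603.69 bits
ratio = original_size / compressed_size = 21472 / 1603.69 = 13.3891

Compression ratio = 13.3891


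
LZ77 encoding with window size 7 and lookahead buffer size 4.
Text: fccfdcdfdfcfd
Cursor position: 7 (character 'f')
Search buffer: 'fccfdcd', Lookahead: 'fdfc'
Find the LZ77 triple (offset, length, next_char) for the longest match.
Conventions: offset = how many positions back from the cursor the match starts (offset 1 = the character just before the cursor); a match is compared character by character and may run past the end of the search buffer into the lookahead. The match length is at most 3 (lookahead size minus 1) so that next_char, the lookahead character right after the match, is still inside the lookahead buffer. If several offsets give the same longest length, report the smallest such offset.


Try each offset into the search buffer:
  offset=1 (pos 6, char 'd'): match length 0
  offset=2 (pos 5, char 'c'): match length 0
  offset=3 (pos 4, char 'd'): match length 0
  offset=4 (pos 3, char 'f'): match length 2
  offset=5 (pos 2, char 'c'): match length 0
  offset=6 (pos 1, char 'c'): match length 0
  offset=7 (pos 0, char 'f'): match length 1
Longest match has length 2 at offset 4.
next_char = character at position 7 + 2 = 9 -> 'f'

Best match: offset=4, length=2 (matching 'fd' starting at position 3)
LZ77 triple: (4, 2, 'f')


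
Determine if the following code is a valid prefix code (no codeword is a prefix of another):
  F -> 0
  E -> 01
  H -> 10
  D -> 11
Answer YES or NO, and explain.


Checking each pair (does one codeword prefix another?):
  F='0' vs E='01': prefix -- VIOLATION

NO -- this is NOT a valid prefix code. F (0) is a prefix of E (01).


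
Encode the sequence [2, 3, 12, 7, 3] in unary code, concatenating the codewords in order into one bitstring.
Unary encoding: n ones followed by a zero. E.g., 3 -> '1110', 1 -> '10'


Encode each number as n ones followed by a terminating 0:
  2 -> 110 (3 bits)
  3 -> 1110 (4 bits)
  12 -> 1111111111110 (13 bits)
  7 -> 11111110 (8 bits)
  3 -> 1110 (4 bits)
Total length = 3 + 4 + 13 + 8 + 4 = 32 bits.

Unary([2, 3, 12, 7, 3]) = 11011101111111111110111111101110 (32 bits)


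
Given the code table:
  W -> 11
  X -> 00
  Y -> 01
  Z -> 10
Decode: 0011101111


Decoding:
00 -> X
11 -> W
10 -> Z
11 -> W
11 -> W


Result: XWZWW


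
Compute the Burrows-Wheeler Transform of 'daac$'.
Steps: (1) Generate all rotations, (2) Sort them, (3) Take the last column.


Rotations (sorted):
  0: $daac -> last char: c
  1: aac$d -> last char: d
  2: ac$da -> last char: a
  3: c$daa -> last char: a
  4: daac$ -> last char: $


BWT = cdaa$


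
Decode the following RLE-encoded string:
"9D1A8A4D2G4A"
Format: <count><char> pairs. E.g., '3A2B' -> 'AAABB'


Expanding each <count><char> pair:
  9D -> 'DDDDDDDDD'
  1A -> 'A'
  8A -> 'AAAAAAAA'
  4D -> 'DDDD'
  2G -> 'GG'
  4A -> 'AAAA'

Decoded = DDDDDDDDDAAAAAAAAADDDDGGAAAA


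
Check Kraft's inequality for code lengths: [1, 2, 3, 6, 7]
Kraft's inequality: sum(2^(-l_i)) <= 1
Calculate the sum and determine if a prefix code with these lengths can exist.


Sum = 2^(-1) + 2^(-2) + 2^(-3) + 2^(-6) + 2^(-7)
    = 0.5 + 0.25 + 0.125 + 0.015625 + 0.0078125
    = 115/128 = 0.8984375
Since 0.8984375 <= 1, Kraft's inequality IS satisfied.
A prefix code with these lengths CAN exist.

Kraft sum = 0.8984375. Satisfied.


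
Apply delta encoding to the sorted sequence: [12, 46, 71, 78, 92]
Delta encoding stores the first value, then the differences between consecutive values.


First value: 12
Deltas:
  46 - 12 = 34
  71 - 46 = 25
  78 - 71 = 7
  92 - 78 = 14


Delta encoded: [12, 34, 25, 7, 14]


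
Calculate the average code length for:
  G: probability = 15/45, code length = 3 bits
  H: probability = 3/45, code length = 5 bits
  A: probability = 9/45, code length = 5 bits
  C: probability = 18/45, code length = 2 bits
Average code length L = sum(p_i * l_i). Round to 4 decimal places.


Weighted contributions p_i * l_i:
  G: (15/45) * 3 = 45/45
  H: (3/45) * 5 = 15/45
  A: (9/45) * 5 = 45/45
  C: (18/45) * 2 = 36/45
Sum = (45 + 15 + 45 + 36)/45 = 141/45

L = 141/45 = 3.1333 bits/symbol


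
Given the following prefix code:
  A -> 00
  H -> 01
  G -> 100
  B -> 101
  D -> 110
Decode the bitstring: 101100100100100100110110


Decoding step by step:
Bits 101 -> B
Bits 100 -> G
Bits 100 -> G
Bits 100 -> G
Bits 100 -> G
Bits 100 -> G
Bits 110 -> D
Bits 110 -> D


Decoded message: BGGGGGDD


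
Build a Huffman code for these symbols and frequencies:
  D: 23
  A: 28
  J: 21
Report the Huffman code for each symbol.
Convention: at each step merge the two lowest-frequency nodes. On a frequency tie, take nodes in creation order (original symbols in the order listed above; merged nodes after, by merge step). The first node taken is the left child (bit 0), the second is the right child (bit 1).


Huffman tree construction:
Step 1: Merge J(21) + D(23) = 44
Step 2: Merge A(28) + (J+D)(44) = 72
Read each symbol's code off the tree from the root (left child = 0, right child = 1).

Codes:
  D: 11 (length 2)
  A: 0 (length 1)
  J: 10 (length 2)
Average code length: 116/72 = 1.6111 bits/symbol


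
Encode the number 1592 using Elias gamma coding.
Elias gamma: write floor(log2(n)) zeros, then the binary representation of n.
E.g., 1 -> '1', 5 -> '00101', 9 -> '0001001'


num_bits = floor(log2(1592)) + 1 = 11
leading_zeros = num_bits - 1 = 10
binary(1592) = 11000111000

Elias gamma(1592) = '0000000000' + '11000111000' = 000000000011000111000 (21 bits)


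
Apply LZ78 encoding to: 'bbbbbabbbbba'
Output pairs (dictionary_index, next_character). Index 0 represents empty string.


LZ78 encoding steps:
Dictionary: {0: ''}
Step 1: w='' (idx 0), next='b' -> output (0, 'b'), add 'b' as idx 1
Step 2: w='b' (idx 1), next='b' -> output (1, 'b'), add 'bb' as idx 2
Step 3: w='bb' (idx 2), next='a' -> output (2, 'a'), add 'bba' as idx 3
Step 4: w='bb' (idx 2), next='b' -> output (2, 'b'), add 'bbb' as idx 4
Step 5: w='bba' (idx 3), end of input -> output (3, '')


Encoded: [(0, 'b'), (1, 'b'), (2, 'a'), (2, 'b'), (3, '')]


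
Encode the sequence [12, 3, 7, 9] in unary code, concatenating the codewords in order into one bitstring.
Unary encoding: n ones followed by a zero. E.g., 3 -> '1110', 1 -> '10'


Encode each number as n ones followed by a terminating 0:
  12 -> 1111111111110 (13 bits)
  3 -> 1110 (4 bits)
  7 -> 11111110 (8 bits)
  9 -> 1111111110 (10 bits)
Total length = 13 + 4 + 8 + 10 = 35 bits.

Unary([12, 3, 7, 9]) = 11111111111101110111111101111111110 (35 bits)


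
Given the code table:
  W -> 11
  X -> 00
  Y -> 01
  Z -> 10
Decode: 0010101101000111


Decoding:
00 -> X
10 -> Z
10 -> Z
11 -> W
01 -> Y
00 -> X
01 -> Y
11 -> W


Result: XZZWYXYW


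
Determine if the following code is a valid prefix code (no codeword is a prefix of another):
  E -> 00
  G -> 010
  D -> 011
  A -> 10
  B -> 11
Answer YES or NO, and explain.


Checking each pair (does one codeword prefix another?):
  E='00' vs G='010': no prefix
  E='00' vs D='011': no prefix
  E='00' vs A='10': no prefix
  E='00' vs B='11': no prefix
  G='010' vs E='00': no prefix
  G='010' vs D='011': no prefix
  G='010' vs A='10': no prefix
  G='010' vs B='11': no prefix
  D='011' vs E='00': no prefix
  D='011' vs G='010': no prefix
  D='011' vs A='10': no prefix
  D='011' vs B='11': no prefix
  A='10' vs E='00': no prefix
  A='10' vs G='010': no prefix
  A='10' vs D='011': no prefix
  A='10' vs B='11': no prefix
  B='11' vs E='00': no prefix
  B='11' vs G='010': no prefix
  B='11' vs D='011': no prefix
  B='11' vs A='10': no prefix
No violation found over all pairs.

YES -- this is a valid prefix code. No codeword is a prefix of any other codeword.


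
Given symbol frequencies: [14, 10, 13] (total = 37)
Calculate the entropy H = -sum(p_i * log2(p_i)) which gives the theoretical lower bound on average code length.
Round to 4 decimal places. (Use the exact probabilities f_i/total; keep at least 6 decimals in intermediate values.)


Per-symbol terms -p_i * log2(p_i) with p_i = f_i/37:
  p = 14/37 = 0.378378: log2(p) = -1.402098, -p*log2(p) = 0.530524
  p = 10/37 = 0.270270: log2(p) = -1.887525, -p*log2(p) = 0.510142
  p = 13/37 = 0.351351: log2(p) = -1.509014, -p*log2(p) = 0.530194
H = 0.530524 + 0.510142 + 0.530194 = 1.570860

H = 1.5709 bits/symbol


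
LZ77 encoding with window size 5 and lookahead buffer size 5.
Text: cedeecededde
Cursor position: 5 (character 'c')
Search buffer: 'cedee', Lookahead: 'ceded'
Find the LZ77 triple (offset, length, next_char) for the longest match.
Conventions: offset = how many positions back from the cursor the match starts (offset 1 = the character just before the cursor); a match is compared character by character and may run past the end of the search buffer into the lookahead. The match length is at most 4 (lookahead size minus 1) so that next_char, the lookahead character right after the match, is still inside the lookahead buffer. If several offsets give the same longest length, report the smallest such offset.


Try each offset into the search buffer:
  offset=1 (pos 4, char 'e'): match length 0
  offset=2 (pos 3, char 'e'): match length 0
  offset=3 (pos 2, char 'd'): match length 0
  offset=4 (pos 1, char 'e'): match length 0
  offset=5 (pos 0, char 'c'): match length 4
Longest match has length 4 at offset 5.
next_char = character at position 5 + 4 = 9 -> 'd'

Best match: offset=5, length=4 (matching 'cede' starting at position 0)
LZ77 triple: (5, 4, 'd')


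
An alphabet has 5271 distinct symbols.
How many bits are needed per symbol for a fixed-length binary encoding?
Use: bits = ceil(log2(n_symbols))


log2(5271) = 12.3639
Bracket: 2^12 = 4096 < 5271 <= 2^13 = 8192
So ceil(log2(5271)) = 13

bits = ceil(log2(5271)) = ceil(12.3639) = 13 bits


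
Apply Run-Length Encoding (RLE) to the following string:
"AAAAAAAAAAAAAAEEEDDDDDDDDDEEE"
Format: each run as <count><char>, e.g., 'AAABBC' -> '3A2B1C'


Scanning runs left to right:
  i=0: run of 'A' x 14 -> '14A'
  i=14: run of 'E' x 3 -> '3E'
  i=17: run of 'D' x 9 -> '9D'
  i=26: run of 'E' x 3 -> '3E'

RLE = 14A3E9D3E


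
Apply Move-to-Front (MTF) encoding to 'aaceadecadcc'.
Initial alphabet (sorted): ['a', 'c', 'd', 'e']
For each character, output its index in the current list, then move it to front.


MTF encoding:
'a': index 0 in ['a', 'c', 'd', 'e'] -> ['a', 'c', 'd', 'e']
'a': index 0 in ['a', 'c', 'd', 'e'] -> ['a', 'c', 'd', 'e']
'c': index 1 in ['a', 'c', 'd', 'e'] -> ['c', 'a', 'd', 'e']
'e': index 3 in ['c', 'a', 'd', 'e'] -> ['e', 'c', 'a', 'd']
'a': index 2 in ['e', 'c', 'a', 'd'] -> ['a', 'e', 'c', 'd']
'd': index 3 in ['a', 'e', 'c', 'd'] -> ['d', 'a', 'e', 'c']
'e': index 2 in ['d', 'a', 'e', 'c'] -> ['e', 'd', 'a', 'c']
'c': index 3 in ['e', 'd', 'a', 'c'] -> ['c', 'e', 'd', 'a']
'a': index 3 in ['c', 'e', 'd', 'a'] -> ['a', 'c', 'e', 'd']
'd': index 3 in ['a', 'c', 'e', 'd'] -> ['d', 'a', 'c', 'e']
'c': index 2 in ['d', 'a', 'c', 'e'] -> ['c', 'd', 'a', 'e']
'c': index 0 in ['c', 'd', 'a', 'e'] -> ['c', 'd', 'a', 'e']


Output: [0, 0, 1, 3, 2, 3, 2, 3, 3, 3, 2, 0]


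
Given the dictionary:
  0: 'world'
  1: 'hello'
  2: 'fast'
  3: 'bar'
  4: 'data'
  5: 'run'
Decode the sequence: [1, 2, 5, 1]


Look up each index in the dictionary:
  1 -> 'hello'
  2 -> 'fast'
  5 -> 'run'
  1 -> 'hello'

Decoded: "hello fast run hello"


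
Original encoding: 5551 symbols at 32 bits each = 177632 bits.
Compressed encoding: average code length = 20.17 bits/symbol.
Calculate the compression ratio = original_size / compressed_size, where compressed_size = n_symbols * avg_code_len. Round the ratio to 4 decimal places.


original_size = n_symbols * orig_bits = 5551 * 32 = 177632 bits
compressed_size = n_symbols * avg_code_len = 5551 * 20.17 = 111963.67 bits
ratio = original_size / compressed_size = 177632 / 111963.67 = 1.5865

Compression ratio = 1.5865


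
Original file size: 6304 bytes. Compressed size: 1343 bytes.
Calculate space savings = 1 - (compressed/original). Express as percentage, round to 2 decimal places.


ratio = compressed/original = 1343/6304 = 0.213039
savings = 1 - ratio = 1 - 0.213039 = 0.786961
as a percentage: 0.786961 * 100 = 78.7%

Space savings = 1 - 1343/6304 = 78.7%


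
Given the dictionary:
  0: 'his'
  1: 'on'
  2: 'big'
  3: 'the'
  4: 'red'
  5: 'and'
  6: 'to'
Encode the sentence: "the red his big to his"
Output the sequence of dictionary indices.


Look up each word in the dictionary:
  'the' -> 3
  'red' -> 4
  'his' -> 0
  'big' -> 2
  'to' -> 6
  'his' -> 0

Encoded: [3, 4, 0, 2, 6, 0]


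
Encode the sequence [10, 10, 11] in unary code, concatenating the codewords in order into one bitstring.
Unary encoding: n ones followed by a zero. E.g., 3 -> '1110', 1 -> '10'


Encode each number as n ones followed by a terminating 0:
  10 -> 11111111110 (11 bits)
  10 -> 11111111110 (11 bits)
  11 -> 111111111110 (12 bits)
Total length = 11 + 11 + 12 = 34 bits.

Unary([10, 10, 11]) = 1111111111011111111110111111111110 (34 bits)


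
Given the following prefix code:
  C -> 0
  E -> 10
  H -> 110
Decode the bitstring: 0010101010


Decoding step by step:
Bits 0 -> C
Bits 0 -> C
Bits 10 -> E
Bits 10 -> E
Bits 10 -> E
Bits 10 -> E


Decoded message: CCEEEE


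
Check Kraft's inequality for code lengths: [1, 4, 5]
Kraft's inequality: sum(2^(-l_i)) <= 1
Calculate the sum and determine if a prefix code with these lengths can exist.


Sum = 2^(-1) + 2^(-4) + 2^(-5)
    = 0.5 + 0.0625 + 0.03125
    = 19/32 = 0.59375
Since 0.59375 <= 1, Kraft's inequality IS satisfied.
A prefix code with these lengths CAN exist.

Kraft sum = 0.59375. Satisfied.


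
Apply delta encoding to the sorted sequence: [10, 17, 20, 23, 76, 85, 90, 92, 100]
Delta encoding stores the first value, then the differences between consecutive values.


First value: 10
Deltas:
  17 - 10 = 7
  20 - 17 = 3
  23 - 20 = 3
  76 - 23 = 53
  85 - 76 = 9
  90 - 85 = 5
  92 - 90 = 2
  100 - 92 = 8


Delta encoded: [10, 7, 3, 3, 53, 9, 5, 2, 8]


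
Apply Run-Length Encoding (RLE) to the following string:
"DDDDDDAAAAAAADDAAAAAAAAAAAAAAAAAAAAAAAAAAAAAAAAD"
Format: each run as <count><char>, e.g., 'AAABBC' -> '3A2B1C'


Scanning runs left to right:
  i=0: run of 'D' x 6 -> '6D'
  i=6: run of 'A' x 7 -> '7A'
  i=13: run of 'D' x 2 -> '2D'
  i=15: run of 'A' x 32 -> '32A'
  i=47: run of 'D' x 1 -> '1D'

RLE = 6D7A2D32A1D


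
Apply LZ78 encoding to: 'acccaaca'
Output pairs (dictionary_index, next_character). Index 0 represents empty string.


LZ78 encoding steps:
Dictionary: {0: ''}
Step 1: w='' (idx 0), next='a' -> output (0, 'a'), add 'a' as idx 1
Step 2: w='' (idx 0), next='c' -> output (0, 'c'), add 'c' as idx 2
Step 3: w='c' (idx 2), next='c' -> output (2, 'c'), add 'cc' as idx 3
Step 4: w='a' (idx 1), next='a' -> output (1, 'a'), add 'aa' as idx 4
Step 5: w='c' (idx 2), next='a' -> output (2, 'a'), add 'ca' as idx 5


Encoded: [(0, 'a'), (0, 'c'), (2, 'c'), (1, 'a'), (2, 'a')]


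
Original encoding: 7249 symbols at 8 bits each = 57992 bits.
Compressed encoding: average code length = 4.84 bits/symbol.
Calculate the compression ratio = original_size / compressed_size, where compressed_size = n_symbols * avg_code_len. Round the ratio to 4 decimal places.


original_size = n_symbols * orig_bits = 7249 * 8 = 57992 bits
compressed_size = n_symbols * avg_code_len = 7249 * 4.84 = 35085.16 bits
ratio = original_size / compressed_size = 57992 / 35085.16 = 1.6529

Compression ratio = 1.6529


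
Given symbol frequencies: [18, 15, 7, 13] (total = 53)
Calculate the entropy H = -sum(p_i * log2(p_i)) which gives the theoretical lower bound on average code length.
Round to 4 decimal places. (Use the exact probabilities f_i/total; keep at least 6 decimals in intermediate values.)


Per-symbol terms -p_i * log2(p_i) with p_i = f_i/53:
  p = 18/53 = 0.339623: log2(p) = -1.557995, -p*log2(p) = 0.529131
  p = 15/53 = 0.283019: log2(p) = -1.821030, -p*log2(p) = 0.515386
  p = 7/53 = 0.132075: log2(p) = -2.920566, -p*log2(p) = 0.385735
  p = 13/53 = 0.245283: log2(p) = -2.027481, -p*log2(p) = 0.497307
H = 0.529131 + 0.515386 + 0.385735 + 0.497307 = 1.927559

H = 1.9276 bits/symbol


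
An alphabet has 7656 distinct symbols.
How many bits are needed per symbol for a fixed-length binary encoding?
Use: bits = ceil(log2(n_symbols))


log2(7656) = 12.9024
Bracket: 2^12 = 4096 < 7656 <= 2^13 = 8192
So ceil(log2(7656)) = 13

bits = ceil(log2(7656)) = ceil(12.9024) = 13 bits


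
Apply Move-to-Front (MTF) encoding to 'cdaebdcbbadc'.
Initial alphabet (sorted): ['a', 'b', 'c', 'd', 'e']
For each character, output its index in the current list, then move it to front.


MTF encoding:
'c': index 2 in ['a', 'b', 'c', 'd', 'e'] -> ['c', 'a', 'b', 'd', 'e']
'd': index 3 in ['c', 'a', 'b', 'd', 'e'] -> ['d', 'c', 'a', 'b', 'e']
'a': index 2 in ['d', 'c', 'a', 'b', 'e'] -> ['a', 'd', 'c', 'b', 'e']
'e': index 4 in ['a', 'd', 'c', 'b', 'e'] -> ['e', 'a', 'd', 'c', 'b']
'b': index 4 in ['e', 'a', 'd', 'c', 'b'] -> ['b', 'e', 'a', 'd', 'c']
'd': index 3 in ['b', 'e', 'a', 'd', 'c'] -> ['d', 'b', 'e', 'a', 'c']
'c': index 4 in ['d', 'b', 'e', 'a', 'c'] -> ['c', 'd', 'b', 'e', 'a']
'b': index 2 in ['c', 'd', 'b', 'e', 'a'] -> ['b', 'c', 'd', 'e', 'a']
'b': index 0 in ['b', 'c', 'd', 'e', 'a'] -> ['b', 'c', 'd', 'e', 'a']
'a': index 4 in ['b', 'c', 'd', 'e', 'a'] -> ['a', 'b', 'c', 'd', 'e']
'd': index 3 in ['a', 'b', 'c', 'd', 'e'] -> ['d', 'a', 'b', 'c', 'e']
'c': index 3 in ['d', 'a', 'b', 'c', 'e'] -> ['c', 'd', 'a', 'b', 'e']


Output: [2, 3, 2, 4, 4, 3, 4, 2, 0, 4, 3, 3]


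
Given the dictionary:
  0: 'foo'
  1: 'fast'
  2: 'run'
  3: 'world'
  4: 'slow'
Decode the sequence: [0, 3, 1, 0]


Look up each index in the dictionary:
  0 -> 'foo'
  3 -> 'world'
  1 -> 'fast'
  0 -> 'foo'

Decoded: "foo world fast foo"


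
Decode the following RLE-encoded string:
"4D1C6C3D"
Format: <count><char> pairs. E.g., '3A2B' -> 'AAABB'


Expanding each <count><char> pair:
  4D -> 'DDDD'
  1C -> 'C'
  6C -> 'CCCCCC'
  3D -> 'DDD'

Decoded = DDDDCCCCCCCDDD


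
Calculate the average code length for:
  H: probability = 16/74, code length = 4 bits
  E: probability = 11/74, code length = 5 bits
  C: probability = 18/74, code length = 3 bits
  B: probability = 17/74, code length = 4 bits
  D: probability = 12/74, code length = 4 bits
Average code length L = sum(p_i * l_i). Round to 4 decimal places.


Weighted contributions p_i * l_i:
  H: (16/74) * 4 = 64/74
  E: (11/74) * 5 = 55/74
  C: (18/74) * 3 = 54/74
  B: (17/74) * 4 = 68/74
  D: (12/74) * 4 = 48/74
Sum = (64 + 55 + 54 + 68 + 48)/74 = 289/74

L = 289/74 = 3.9054 bits/symbol


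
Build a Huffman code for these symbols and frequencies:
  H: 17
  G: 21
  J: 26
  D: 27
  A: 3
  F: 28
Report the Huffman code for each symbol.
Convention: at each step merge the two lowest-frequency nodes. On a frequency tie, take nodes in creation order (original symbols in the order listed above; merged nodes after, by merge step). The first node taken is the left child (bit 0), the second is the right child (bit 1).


Huffman tree construction:
Step 1: Merge A(3) + H(17) = 20
Step 2: Merge (A+H)(20) + G(21) = 41
Step 3: Merge J(26) + D(27) = 53
Step 4: Merge F(28) + ((A+H)+G)(41) = 69
Step 5: Merge (J+D)(53) + (F+((A+H)+G))(69) = 122
Read each symbol's code off the tree from the root (left child = 0, right child = 1).

Codes:
  H: 1101 (length 4)
  G: 111 (length 3)
  J: 00 (length 2)
  D: 01 (length 2)
  A: 1100 (length 4)
  F: 10 (length 2)
Average code length: 305/122 = 2.5000 bits/symbol


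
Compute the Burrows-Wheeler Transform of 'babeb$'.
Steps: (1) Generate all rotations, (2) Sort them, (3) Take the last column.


Rotations (sorted):
  0: $babeb -> last char: b
  1: abeb$b -> last char: b
  2: b$babe -> last char: e
  3: babeb$ -> last char: $
  4: beb$ba -> last char: a
  5: eb$bab -> last char: b


BWT = bbe$ab


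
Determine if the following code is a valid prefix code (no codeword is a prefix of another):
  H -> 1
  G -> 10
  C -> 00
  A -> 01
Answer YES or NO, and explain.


Checking each pair (does one codeword prefix another?):
  H='1' vs G='10': prefix -- VIOLATION

NO -- this is NOT a valid prefix code. H (1) is a prefix of G (10).


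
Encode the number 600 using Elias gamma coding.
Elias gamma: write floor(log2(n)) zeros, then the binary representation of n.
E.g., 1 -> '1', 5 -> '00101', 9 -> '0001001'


num_bits = floor(log2(600)) + 1 = 10
leading_zeros = num_bits - 1 = 9
binary(600) = 1001011000

Elias gamma(600) = '000000000' + '1001011000' = 0000000001001011000 (19 bits)


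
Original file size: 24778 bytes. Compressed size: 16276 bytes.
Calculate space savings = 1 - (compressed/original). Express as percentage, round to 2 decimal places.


ratio = compressed/original = 16276/24778 = 0.656873
savings = 1 - ratio = 1 - 0.656873 = 0.343127
as a percentage: 0.343127 * 100 = 34.31%

Space savings = 1 - 16276/24778 = 34.31%


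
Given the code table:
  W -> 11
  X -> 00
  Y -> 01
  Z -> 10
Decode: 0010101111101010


Decoding:
00 -> X
10 -> Z
10 -> Z
11 -> W
11 -> W
10 -> Z
10 -> Z
10 -> Z


Result: XZZWWZZZ


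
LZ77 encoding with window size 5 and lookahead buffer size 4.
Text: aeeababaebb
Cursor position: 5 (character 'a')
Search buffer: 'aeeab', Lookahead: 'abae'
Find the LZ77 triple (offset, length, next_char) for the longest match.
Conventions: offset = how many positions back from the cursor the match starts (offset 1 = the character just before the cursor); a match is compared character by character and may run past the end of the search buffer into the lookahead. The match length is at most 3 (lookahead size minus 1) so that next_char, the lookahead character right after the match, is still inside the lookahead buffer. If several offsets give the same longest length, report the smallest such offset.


Try each offset into the search buffer:
  offset=1 (pos 4, char 'b'): match length 0
  offset=2 (pos 3, char 'a'): match length 3
  offset=3 (pos 2, char 'e'): match length 0
  offset=4 (pos 1, char 'e'): match length 0
  offset=5 (pos 0, char 'a'): match length 1
Longest match has length 3 at offset 2.
next_char = character at position 5 + 3 = 8 -> 'e'

Best match: offset=2, length=3 (matching 'aba' starting at position 3)
LZ77 triple: (2, 3, 'e')
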